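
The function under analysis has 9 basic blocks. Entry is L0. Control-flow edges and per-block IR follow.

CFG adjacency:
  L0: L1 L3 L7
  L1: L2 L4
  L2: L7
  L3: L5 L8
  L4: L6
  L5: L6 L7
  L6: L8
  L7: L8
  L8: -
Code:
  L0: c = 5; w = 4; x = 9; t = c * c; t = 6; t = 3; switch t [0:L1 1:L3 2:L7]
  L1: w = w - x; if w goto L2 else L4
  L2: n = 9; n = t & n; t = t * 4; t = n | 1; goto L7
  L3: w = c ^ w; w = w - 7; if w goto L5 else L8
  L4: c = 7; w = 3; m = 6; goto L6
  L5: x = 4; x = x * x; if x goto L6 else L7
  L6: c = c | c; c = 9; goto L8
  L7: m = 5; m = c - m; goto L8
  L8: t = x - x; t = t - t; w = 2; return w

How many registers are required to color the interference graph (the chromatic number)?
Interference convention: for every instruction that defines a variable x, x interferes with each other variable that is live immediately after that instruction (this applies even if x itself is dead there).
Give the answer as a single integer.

Answer: 4

Derivation:
Per-block:
  L0: {c,t,w,x} / ∅
  L1: {w} / {w,x}
  L2: {n,t} / {t}
  L3: {w} / {c,w}
  L4: {c,m,w} / ∅
  L5: {x} / ∅
  L6: {c} / {c}
  L7: {m} / {c}
  L8: {t,w} / {x}

Liveness:
  live L0: ∅→{c,t,w,x}
  live L1: {c,t,w,x}→{c,t,x}
  live L2: {c,t,x}→{c,x}
  live L3: {c,w,x}→{c,x}
  live L4: {x}→{c,x}
  live L5: {c}→{c,x}
  live L6: {c,x}→{x}
  live L7: {c,x}→{x}
  live L8: {x}→∅

Interference:
  c: {m,n,t,w,x}
  m: {c,x}
  n: {c,t,x}
  t: {c,n,w,x}
  w: {c,t,x}
  x: {c,m,n,t,w}

Colouring:
  lower bound: {c,n,t,x} mutually conflict ⇒ χ ≥ 4
  4-colouring: r0={c}  r1={x}  r2={m,t}  r3={n,w}
  χ = 4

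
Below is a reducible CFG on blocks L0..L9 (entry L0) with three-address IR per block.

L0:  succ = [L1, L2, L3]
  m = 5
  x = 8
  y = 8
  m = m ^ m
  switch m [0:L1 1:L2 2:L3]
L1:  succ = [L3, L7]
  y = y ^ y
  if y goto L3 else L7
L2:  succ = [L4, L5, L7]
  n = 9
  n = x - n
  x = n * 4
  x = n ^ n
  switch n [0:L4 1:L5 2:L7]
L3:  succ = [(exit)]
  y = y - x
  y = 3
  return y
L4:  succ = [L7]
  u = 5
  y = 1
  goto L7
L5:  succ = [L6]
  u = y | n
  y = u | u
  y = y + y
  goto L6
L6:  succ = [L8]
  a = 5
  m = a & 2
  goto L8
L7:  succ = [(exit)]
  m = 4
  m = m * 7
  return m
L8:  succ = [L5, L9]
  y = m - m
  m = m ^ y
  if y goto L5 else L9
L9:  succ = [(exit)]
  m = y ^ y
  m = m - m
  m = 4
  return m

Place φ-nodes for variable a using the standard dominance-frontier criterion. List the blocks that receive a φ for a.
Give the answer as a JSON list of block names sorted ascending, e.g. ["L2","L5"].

idom tree: L1←L0 L2←L0 L3←L0 L4←L2 L5←L2 L6←L5 L7←L0 L8←L6 L9←L8
Dom∩ at merges:
  L3: preds {L0,L1}: {L0} ∩ {L0,L1} = {L0}; idom=L0
  L5: preds {L2,L8}: {L0,L2} ∩ {L0,L2,L5,L6,L8} = {L0,L2}; idom=L2
  L7: preds {L1,L2,L4}: {L0,L1} ∩ {L0,L2} ∩ {L0,L2,L4} = {L0}; idom=L0

Frontier:
  L3←L0: walk · to L0
  L3←L1: walk L1 to L0
  L5←L2: walk · to L2
  L5←L8: walk L8→L6→L5 to L2
  L7←L1: walk L1 to L0
  L7←L2: walk L2 to L0
  L7←L4: walk L4→L2 to L0
  L0 → ∅
  L1 → {L3,L7}
  L2 → {L7}
  L3 → ∅
  L4 → {L7}
  L5 → {L5}
  L6 → {L5}
  L7 → ∅
  L8 → {L5}
  L9 → ∅

φ for a: defs {L6}
  DF⁺ = {L5}

Answer: ["L5"]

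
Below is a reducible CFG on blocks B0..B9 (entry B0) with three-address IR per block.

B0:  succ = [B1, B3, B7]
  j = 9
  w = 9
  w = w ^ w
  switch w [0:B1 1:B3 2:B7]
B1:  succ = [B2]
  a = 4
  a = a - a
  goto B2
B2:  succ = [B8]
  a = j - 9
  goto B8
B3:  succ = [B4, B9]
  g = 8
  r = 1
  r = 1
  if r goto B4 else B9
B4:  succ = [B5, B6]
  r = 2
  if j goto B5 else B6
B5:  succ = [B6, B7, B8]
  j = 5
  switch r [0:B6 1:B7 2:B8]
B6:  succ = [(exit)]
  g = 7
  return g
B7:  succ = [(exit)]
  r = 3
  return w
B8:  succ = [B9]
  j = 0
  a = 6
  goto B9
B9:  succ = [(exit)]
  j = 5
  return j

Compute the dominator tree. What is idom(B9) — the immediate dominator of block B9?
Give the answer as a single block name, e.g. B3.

idom tree: B1←B0 B2←B1 B3←B0 B4←B3 B5←B4 B6←B4 B7←B0 B8←B0 B9←B0
Dom at joins:
  B6: preds {B4,B5}: {B0,B3,B4} ∩ {B0,B3,B4,B5} = {B0,B3,B4}; idom=B4
  B7: preds {B0,B5}: {B0} ∩ {B0,B3,B4,B5} = {B0}; idom=B0
  B8: preds {B2,B5}: {B0,B1,B2} ∩ {B0,B3,B4,B5} = {B0}; idom=B0
  B9: preds {B3,B8}: {B0,B3} ∩ {B0,B8} = {B0}; idom=B0

idom(B9) = B0

Answer: B0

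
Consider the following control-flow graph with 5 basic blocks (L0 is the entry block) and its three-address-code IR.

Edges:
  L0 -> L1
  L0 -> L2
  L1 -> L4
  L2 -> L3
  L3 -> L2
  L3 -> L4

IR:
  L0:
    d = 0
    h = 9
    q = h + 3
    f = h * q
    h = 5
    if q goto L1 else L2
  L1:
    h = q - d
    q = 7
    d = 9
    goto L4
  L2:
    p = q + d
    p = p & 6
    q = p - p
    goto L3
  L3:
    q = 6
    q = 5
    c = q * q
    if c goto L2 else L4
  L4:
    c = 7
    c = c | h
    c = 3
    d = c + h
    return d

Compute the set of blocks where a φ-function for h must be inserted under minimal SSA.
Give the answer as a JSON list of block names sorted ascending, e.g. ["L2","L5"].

Answer: ["L4"]

Analysis:
idom tree: L1←L0 L2←L0 L3←L2 L4←L0
Dom at joins:
  L2: preds {L0,L3}: {L0} ∩ {L0,L2,L3} = {L0}; idom=L0
  L4: preds {L1,L3}: {L0,L1} ∩ {L0,L2,L3} = {L0}; idom=L0

DF walk-up:
  join L2 pred L0: · stop@L0
  join L2 pred L3: L3→L2 stop@L0
  join L4 pred L1: L1 stop@L0
  join L4 pred L3: L3→L2 stop@L0
  L0 → ∅
  L1 → {L4}
  L2 → {L2,L4}
  L3 → {L2,L4}
  L4 → ∅

φ for h: defs {L0,L1}
  DF⁺ = {L4}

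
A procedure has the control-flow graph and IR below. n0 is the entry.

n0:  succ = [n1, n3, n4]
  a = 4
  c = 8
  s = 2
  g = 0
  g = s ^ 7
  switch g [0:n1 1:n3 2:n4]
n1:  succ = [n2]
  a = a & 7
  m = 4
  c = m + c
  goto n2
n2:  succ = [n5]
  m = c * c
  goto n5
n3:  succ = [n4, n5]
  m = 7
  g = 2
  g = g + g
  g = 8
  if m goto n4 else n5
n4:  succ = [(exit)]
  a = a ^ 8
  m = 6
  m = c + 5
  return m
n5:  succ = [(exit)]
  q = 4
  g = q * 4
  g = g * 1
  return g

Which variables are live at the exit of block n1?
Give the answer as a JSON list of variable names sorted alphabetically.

def/use:
  n0: {a,c,g,s} / ∅
  n1: {a,c,m} / {a,c}
  n2: {m} / {c}
  n3: {g,m} / ∅
  n4: {a,m} / {a,c}
  n5: {g,q} / ∅

Backward fixpoint:
  n0 li=∅ lo={a,c}
  n1 li={a,c} lo={c}
  n2 li={c} lo=∅
  n3 li={a,c} lo={a,c}
  n4 li={a,c} lo=∅
  n5 li=∅ lo=∅

live-out(n1) = ["c"]

Answer: ["c"]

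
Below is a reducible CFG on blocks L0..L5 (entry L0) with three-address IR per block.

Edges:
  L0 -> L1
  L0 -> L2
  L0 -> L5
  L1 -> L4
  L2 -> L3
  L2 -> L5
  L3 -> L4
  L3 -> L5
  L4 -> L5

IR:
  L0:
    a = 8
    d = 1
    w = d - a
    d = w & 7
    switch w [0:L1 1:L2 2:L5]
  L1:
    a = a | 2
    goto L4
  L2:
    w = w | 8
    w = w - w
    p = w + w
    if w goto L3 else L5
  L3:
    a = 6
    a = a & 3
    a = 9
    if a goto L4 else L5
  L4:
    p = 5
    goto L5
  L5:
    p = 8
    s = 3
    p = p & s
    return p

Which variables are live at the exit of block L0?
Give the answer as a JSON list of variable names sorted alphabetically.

Block summaries:
  L0: {a,d,w} / ∅
  L1: {a} / {a}
  L2: {p,w} / {w}
  L3: {a} / ∅
  L4: {p} / ∅
  L5: {p,s} / ∅

Liveness:
  live L0: ∅→{a,w}
  live L1: {a}→∅
  live L2: {w}→∅
  live L3: ∅→∅
  live L4: ∅→∅
  live L5: ∅→∅

live-out(L0) = ["a", "w"]

Answer: ["a", "w"]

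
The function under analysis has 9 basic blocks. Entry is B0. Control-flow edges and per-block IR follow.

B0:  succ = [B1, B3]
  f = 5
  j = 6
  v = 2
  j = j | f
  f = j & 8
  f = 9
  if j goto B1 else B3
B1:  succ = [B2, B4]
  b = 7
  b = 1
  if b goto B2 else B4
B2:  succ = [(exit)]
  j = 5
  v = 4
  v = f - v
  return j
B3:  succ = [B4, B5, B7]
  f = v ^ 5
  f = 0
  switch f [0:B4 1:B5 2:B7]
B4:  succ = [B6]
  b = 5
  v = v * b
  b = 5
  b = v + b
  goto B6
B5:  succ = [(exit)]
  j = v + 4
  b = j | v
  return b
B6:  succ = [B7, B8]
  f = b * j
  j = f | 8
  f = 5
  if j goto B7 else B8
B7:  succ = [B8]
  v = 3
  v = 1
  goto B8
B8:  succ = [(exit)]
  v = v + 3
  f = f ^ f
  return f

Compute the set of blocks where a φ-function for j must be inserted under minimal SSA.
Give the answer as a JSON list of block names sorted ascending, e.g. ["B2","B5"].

idom tree: B1←B0 B2←B1 B3←B0 B4←B0 B5←B3 B6←B4 B7←B0 B8←B0
Dom∩ at merges:
  B4: preds {B1,B3}: {B0,B1} ∩ {B0,B3} = {B0}; idom=B0
  B7: preds {B3,B6}: {B0,B3} ∩ {B0,B4,B6} = {B0}; idom=B0
  B8: preds {B6,B7}: {B0,B4,B6} ∩ {B0,B7} = {B0}; idom=B0

Frontier:
  B4←B1: walk B1 to B0
  B4←B3: walk B3 to B0
  B7←B3: walk B3 to B0
  B7←B6: walk B6→B4 to B0
  B8←B6: walk B6→B4 to B0
  B8←B7: walk B7 to B0
  B0: DF=∅
  B1: DF={B4}
  B2: DF=∅
  B3: DF={B4,B7}
  B4: DF={B7,B8}
  B5: DF=∅
  B6: DF={B7,B8}
  B7: DF={B8}
  B8: DF=∅

φ for j: defs {B0,B2,B5,B6}
  DF⁺ = {B7,B8}

Answer: ["B7", "B8"]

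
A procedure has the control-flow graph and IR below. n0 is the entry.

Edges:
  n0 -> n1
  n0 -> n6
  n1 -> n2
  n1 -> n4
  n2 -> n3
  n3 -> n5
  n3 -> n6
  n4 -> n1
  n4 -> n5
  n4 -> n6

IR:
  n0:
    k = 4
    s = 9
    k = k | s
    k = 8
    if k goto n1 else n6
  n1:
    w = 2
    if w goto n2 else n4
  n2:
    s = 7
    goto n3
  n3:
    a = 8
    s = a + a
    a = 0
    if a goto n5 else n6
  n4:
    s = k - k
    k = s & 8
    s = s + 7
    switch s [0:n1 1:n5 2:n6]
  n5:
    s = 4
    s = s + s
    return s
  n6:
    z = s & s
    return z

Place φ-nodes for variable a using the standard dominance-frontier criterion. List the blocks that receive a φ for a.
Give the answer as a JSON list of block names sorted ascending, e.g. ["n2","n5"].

idom tree: n1←n0 n2←n1 n3←n2 n4←n1 n5←n1 n6←n0
Dom at joins:
  n1: preds {n0,n4}: {n0} ∩ {n0,n1,n4} = {n0}; idom=n0
  n5: preds {n3,n4}: {n0,n1,n2,n3} ∩ {n0,n1,n4} = {n0,n1}; idom=n1
  n6: preds {n0,n3,n4}: {n0} ∩ {n0,n1,n2,n3} ∩ {n0,n1,n4} = {n0}; idom=n0

Frontier:
  n1←n0: walk · to n0
  n1←n4: walk n4→n1 to n0
  n5←n3: walk n3→n2 to n1
  n5←n4: walk n4 to n1
  n6←n0: walk · to n0
  n6←n3: walk n3→n2→n1 to n0
  n6←n4: walk n4→n1 to n0
  n0: DF=∅
  n1: DF={n1,n6}
  n2: DF={n5,n6}
  n3: DF={n5,n6}
  n4: DF={n1,n5,n6}
  n5: DF=∅
  n6: DF=∅

φ for a: defs {n3}
  DF⁺ = {n5,n6}

Answer: ["n5", "n6"]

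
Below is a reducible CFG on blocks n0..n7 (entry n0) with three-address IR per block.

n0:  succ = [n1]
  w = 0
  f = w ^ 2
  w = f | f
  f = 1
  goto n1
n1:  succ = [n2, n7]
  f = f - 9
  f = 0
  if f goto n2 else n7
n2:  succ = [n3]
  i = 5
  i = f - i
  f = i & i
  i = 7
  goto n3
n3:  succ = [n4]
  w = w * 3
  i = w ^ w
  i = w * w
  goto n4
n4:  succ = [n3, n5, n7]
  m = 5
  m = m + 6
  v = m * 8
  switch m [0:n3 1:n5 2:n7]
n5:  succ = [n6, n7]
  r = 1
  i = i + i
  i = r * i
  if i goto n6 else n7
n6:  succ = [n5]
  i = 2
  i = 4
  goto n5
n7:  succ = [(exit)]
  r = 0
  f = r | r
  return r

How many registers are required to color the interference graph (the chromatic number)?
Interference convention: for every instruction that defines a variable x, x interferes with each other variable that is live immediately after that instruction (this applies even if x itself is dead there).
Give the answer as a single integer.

def/use:
  n0 def {f,w} use ∅
  n1 def {f} use {f}
  n2 def {f,i} use {f}
  n3 def {i,w} use {w}
  n4 def {m,v} use ∅
  n5 def {i,r} use {i}
  n6 def {i} use ∅
  n7 def {f,r} use ∅

Live sets:
  n0: in=∅ out={f,w}
  n1: in={f,w} out={f,w}
  n2: in={f,w} out={w}
  n3: in={w} out={i,w}
  n4: in={i,w} out={i,w}
  n5: in={i} out=∅
  n6: in=∅ out={i}
  n7: in=∅ out=∅

Conflict graph:
  f — {i,r,w}
  i — {f,m,r,v,w}
  m — {i,v,w}
  r — {f,i}
  v — {i,m,w}
  w — {f,i,m,v}

Registers:
  lower bound: {i,m,v,w} mutually conflict ⇒ χ ≥ 4
  assign f→r2 i→r0 m→r2 r→r1 v→r3 w→r1 — no edge inside a register ⇒ χ ≤ 4
  χ = 4

Answer: 4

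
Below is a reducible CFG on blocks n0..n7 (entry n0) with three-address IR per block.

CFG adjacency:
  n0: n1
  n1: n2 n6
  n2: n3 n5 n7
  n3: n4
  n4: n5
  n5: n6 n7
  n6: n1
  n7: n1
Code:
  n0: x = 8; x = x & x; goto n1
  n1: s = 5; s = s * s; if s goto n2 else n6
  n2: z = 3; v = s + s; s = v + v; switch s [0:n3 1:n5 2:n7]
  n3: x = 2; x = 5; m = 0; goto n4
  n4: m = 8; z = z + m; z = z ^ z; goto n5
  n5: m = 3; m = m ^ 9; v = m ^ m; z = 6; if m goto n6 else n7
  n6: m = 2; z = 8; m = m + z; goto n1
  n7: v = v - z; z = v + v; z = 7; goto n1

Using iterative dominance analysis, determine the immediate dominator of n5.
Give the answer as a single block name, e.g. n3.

idom tree: n1←n0 n2←n1 n3←n2 n4←n3 n5←n2 n6←n1 n7←n2
Join-block Dom:
  n1: preds {n0,n6,n7}: {n0} ∩ {n0,n1,n6} ∩ {n0,n1,n2,n7} = {n0}; idom=n0
  n5: preds {n2,n4}: {n0,n1,n2} ∩ {n0,n1,n2,n3,n4} = {n0,n1,n2}; idom=n2
  n6: preds {n1,n5}: {n0,n1} ∩ {n0,n1,n2,n5} = {n0,n1}; idom=n1
  n7: preds {n2,n5}: {n0,n1,n2} ∩ {n0,n1,n2,n5} = {n0,n1,n2}; idom=n2

idom(n5) = n2

Answer: n2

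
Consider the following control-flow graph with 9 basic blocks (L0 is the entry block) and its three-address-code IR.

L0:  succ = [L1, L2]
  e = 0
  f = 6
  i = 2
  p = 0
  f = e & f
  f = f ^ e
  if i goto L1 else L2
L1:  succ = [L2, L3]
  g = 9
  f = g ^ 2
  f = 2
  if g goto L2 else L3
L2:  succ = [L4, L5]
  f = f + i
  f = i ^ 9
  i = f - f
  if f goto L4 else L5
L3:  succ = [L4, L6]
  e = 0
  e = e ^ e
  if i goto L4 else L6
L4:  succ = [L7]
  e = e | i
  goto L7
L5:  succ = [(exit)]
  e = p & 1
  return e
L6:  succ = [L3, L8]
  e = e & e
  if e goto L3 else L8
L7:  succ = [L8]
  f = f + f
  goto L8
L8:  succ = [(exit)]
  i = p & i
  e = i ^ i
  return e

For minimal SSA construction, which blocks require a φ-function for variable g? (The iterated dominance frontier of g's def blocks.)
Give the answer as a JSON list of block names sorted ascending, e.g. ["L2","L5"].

Answer: ["L2", "L4", "L8"]

Derivation:
idom tree: L1←L0 L2←L0 L3←L1 L4←L0 L5←L2 L6←L3 L7←L4 L8←L0
Join-block Dom:
  L2: preds {L0,L1}: {L0} ∩ {L0,L1} = {L0}; idom=L0
  L3: preds {L1,L6}: {L0,L1} ∩ {L0,L1,L3,L6} = {L0,L1}; idom=L1
  L4: preds {L2,L3}: {L0,L2} ∩ {L0,L1,L3} = {L0}; idom=L0
  L8: preds {L6,L7}: {L0,L1,L3,L6} ∩ {L0,L4,L7} = {L0}; idom=L0

DF walk-up:
  L2←L0: walk · to L0
  L2←L1: walk L1 to L0
  L3←L1: walk · to L1
  L3←L6: walk L6→L3 to L1
  L4←L2: walk L2 to L0
  L4←L3: walk L3→L1 to L0
  L8←L6: walk L6→L3→L1 to L0
  L8←L7: walk L7→L4 to L0
  L0 → ∅
  L1 → {L2,L4,L8}
  L2 → {L4}
  L3 → {L3,L4,L8}
  L4 → {L8}
  L5 → ∅
  L6 → {L3,L8}
  L7 → {L8}
  L8 → ∅

φ for g: defs {L1}
  DF⁺ = {L2,L4,L8}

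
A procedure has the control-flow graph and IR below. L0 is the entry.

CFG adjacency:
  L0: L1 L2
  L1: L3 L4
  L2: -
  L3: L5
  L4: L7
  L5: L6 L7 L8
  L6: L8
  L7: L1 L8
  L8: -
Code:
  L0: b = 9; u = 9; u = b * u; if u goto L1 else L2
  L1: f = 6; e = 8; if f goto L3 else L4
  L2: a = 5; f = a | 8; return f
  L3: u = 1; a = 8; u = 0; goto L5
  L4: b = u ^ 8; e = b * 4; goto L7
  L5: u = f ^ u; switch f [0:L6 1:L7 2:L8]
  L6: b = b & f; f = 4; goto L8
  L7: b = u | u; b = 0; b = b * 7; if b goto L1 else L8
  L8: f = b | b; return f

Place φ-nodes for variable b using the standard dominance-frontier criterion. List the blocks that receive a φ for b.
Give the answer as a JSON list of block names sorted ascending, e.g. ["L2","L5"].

Answer: ["L1", "L7", "L8"]

Working:
idom tree: L1←L0 L2←L0 L3←L1 L4←L1 L5←L3 L6←L5 L7←L1 L8←L1
Join-block Dom:
  L1: preds {L0,L7}: {L0} ∩ {L0,L1,L7} = {L0}; idom=L0
  L7: preds {L4,L5}: {L0,L1,L4} ∩ {L0,L1,L3,L5} = {L0,L1}; idom=L1
  L8: preds {L5,L6,L7}: {L0,L1,L3,L5} ∩ {L0,L1,L3,L5,L6} ∩ {L0,L1,L7} = {L0,L1}; idom=L1

DF walk-up:
  join L1 pred L0: · stop@L0
  join L1 pred L7: L7→L1 stop@L0
  join L7 pred L4: L4 stop@L1
  join L7 pred L5: L5→L3 stop@L1
  join L8 pred L5: L5→L3 stop@L1
  join L8 pred L6: L6→L5→L3 stop@L1
  join L8 pred L7: L7 stop@L1
  L0 → ∅
  L1 → {L1}
  L2 → ∅
  L3 → {L7,L8}
  L4 → {L7}
  L5 → {L7,L8}
  L6 → {L8}
  L7 → {L1,L8}
  L8 → ∅

φ for b: defs {L0,L4,L6,L7}
  DF⁺ = {L1,L7,L8}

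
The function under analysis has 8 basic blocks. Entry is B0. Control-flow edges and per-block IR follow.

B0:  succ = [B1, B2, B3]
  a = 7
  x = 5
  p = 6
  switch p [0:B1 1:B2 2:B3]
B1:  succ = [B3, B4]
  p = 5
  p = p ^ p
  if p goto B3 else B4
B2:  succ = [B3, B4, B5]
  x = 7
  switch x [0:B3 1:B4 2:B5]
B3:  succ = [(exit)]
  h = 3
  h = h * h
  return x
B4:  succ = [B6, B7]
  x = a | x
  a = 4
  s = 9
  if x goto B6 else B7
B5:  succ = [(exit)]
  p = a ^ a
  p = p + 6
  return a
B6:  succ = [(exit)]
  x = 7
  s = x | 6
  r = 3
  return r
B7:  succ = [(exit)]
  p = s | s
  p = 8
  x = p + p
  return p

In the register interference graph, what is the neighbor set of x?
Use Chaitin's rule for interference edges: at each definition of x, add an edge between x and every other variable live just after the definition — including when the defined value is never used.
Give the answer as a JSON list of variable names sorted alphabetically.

Answer: ["a", "h", "p", "s"]

Analysis:
def/use:
  B0 def {a,p,x} use ∅
  B1 def {p} use ∅
  B2 def {x} use ∅
  B3 def {h} use {x}
  B4 def {a,s,x} use {a,x}
  B5 def {p} use {a}
  B6 def {r,s,x} use ∅
  B7 def {p,x} use {s}

Backward fixpoint:
  B0: in=∅ out={a,x}
  B1: in={a,x} out={a,x}
  B2: in={a} out={a,x}
  B3: in={x} out=∅
  B4: in={a,x} out={s}
  B5: in={a} out=∅
  B6: in=∅ out=∅
  B7: in={s} out=∅

Interference:
  a: {p,x}
  h: {x}
  p: {a,x}
  r: ∅
  s: {x}
  x: {a,h,p,s}

N(x) = ["a", "h", "p", "s"]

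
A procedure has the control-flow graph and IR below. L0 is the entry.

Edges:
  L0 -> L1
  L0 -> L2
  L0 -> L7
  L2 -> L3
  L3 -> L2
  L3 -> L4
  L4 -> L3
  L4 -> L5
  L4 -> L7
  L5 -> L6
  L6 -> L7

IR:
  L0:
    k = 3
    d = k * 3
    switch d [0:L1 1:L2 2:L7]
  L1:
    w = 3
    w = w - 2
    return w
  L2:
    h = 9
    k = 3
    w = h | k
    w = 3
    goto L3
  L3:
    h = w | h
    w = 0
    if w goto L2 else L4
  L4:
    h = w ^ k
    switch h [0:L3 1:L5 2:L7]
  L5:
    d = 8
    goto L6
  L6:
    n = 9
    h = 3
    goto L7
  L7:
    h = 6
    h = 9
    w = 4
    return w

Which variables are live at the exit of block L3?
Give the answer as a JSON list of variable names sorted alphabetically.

Per-block:
  L0: def={d,k} ue=∅
  L1: def={w} ue=∅
  L2: def={h,k,w} ue=∅
  L3: def={h,w} ue={h,w}
  L4: def={h} ue={k,w}
  L5: def={d} ue=∅
  L6: def={h,n} ue=∅
  L7: def={h,w} ue=∅

Live sets:
  L0: in=∅ out=∅
  L1: in=∅ out=∅
  L2: in=∅ out={h,k,w}
  L3: in={h,k,w} out={k,w}
  L4: in={k,w} out={h,k,w}
  L5: in=∅ out=∅
  L6: in=∅ out=∅
  L7: in=∅ out=∅

live-out(L3) = ["k", "w"]

Answer: ["k", "w"]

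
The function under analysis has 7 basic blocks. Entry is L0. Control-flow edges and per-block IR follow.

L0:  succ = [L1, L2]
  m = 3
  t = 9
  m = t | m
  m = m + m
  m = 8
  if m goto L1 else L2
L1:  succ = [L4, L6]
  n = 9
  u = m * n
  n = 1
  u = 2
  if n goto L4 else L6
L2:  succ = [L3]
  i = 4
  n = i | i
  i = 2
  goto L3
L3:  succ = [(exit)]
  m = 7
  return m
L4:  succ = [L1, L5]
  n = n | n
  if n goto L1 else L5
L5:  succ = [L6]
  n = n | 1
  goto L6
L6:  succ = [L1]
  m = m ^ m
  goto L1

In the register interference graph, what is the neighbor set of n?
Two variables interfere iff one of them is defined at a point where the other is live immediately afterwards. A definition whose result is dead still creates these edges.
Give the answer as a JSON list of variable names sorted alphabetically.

Answer: ["m", "u"]

Analysis:
def/use:
  L0: def={m,t} ue=∅
  L1: def={n,u} ue={m}
  L2: def={i,n} ue=∅
  L3: def={m} ue=∅
  L4: def={n} ue={n}
  L5: def={n} ue={n}
  L6: def={m} ue={m}

Liveness:
  L0 li=∅ lo={m}
  L1 li={m} lo={m,n}
  L2 li=∅ lo=∅
  L3 li=∅ lo=∅
  L4 li={m,n} lo={m,n}
  L5 li={m,n} lo={m}
  L6 li={m} lo={m}

Conflict graph:
  i — ∅
  m — {n,t,u}
  n — {m,u}
  t — {m}
  u — {m,n}

N(n) = ["m", "u"]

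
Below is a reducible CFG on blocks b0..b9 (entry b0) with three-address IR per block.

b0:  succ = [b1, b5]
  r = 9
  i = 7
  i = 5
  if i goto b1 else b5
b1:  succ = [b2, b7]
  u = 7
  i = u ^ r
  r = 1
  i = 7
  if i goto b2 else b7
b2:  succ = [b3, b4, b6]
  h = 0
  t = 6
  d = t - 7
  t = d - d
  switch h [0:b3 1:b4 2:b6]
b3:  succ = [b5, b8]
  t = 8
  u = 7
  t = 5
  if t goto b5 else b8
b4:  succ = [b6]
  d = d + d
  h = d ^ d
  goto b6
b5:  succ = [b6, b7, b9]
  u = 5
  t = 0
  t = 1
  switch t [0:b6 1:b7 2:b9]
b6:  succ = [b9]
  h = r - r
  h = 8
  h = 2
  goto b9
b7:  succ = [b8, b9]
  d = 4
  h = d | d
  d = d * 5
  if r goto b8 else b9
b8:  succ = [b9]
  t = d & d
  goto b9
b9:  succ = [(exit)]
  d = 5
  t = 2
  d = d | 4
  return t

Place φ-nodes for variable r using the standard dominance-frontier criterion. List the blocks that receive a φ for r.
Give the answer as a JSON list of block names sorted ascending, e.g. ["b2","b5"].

Answer: ["b5", "b6", "b7", "b8", "b9"]

Derivation:
idom tree: b1←b0 b2←b1 b3←b2 b4←b2 b5←b0 b6←b0 b7←b0 b8←b0 b9←b0
Join-block Dom:
  b5: preds {b0,b3}: {b0} ∩ {b0,b1,b2,b3} = {b0}; idom=b0
  b6: preds {b2,b4,b5}: {b0,b1,b2} ∩ {b0,b1,b2,b4} ∩ {b0,b5} = {b0}; idom=b0
  b7: preds {b1,b5}: {b0,b1} ∩ {b0,b5} = {b0}; idom=b0
  b8: preds {b3,b7}: {b0,b1,b2,b3} ∩ {b0,b7} = {b0}; idom=b0
  b9: preds {b5,b6,b7,b8}: {b0,b5} ∩ {b0,b6} ∩ {b0,b7} ∩ {b0,b8} = {b0}; idom=b0

Frontier:
  join b5 pred b0: · stop@b0
  join b5 pred b3: b3→b2→b1 stop@b0
  join b6 pred b2: b2→b1 stop@b0
  join b6 pred b4: b4→b2→b1 stop@b0
  join b6 pred b5: b5 stop@b0
  join b7 pred b1: b1 stop@b0
  join b7 pred b5: b5 stop@b0
  join b8 pred b3: b3→b2→b1 stop@b0
  join b8 pred b7: b7 stop@b0
  join b9 pred b5: b5 stop@b0
  join b9 pred b6: b6 stop@b0
  join b9 pred b7: b7 stop@b0
  join b9 pred b8: b8 stop@b0
  b0: DF=∅
  b1: DF={b5,b6,b7,b8}
  b2: DF={b5,b6,b8}
  b3: DF={b5,b8}
  b4: DF={b6}
  b5: DF={b6,b7,b9}
  b6: DF={b9}
  b7: DF={b8,b9}
  b8: DF={b9}
  b9: DF=∅

φ for r: defs {b0,b1}
  DF⁺ = {b5,b6,b7,b8,b9}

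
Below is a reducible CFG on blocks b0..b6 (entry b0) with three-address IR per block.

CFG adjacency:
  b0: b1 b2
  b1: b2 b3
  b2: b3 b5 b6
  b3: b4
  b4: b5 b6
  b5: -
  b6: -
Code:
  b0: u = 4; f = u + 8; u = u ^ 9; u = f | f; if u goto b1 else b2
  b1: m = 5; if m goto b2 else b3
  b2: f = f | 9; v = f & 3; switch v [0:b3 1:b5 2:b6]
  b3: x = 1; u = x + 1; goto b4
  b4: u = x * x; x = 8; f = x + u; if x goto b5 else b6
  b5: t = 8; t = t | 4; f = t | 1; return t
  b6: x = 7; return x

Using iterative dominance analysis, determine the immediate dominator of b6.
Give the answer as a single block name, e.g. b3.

idom tree: b1←b0 b2←b0 b3←b0 b4←b3 b5←b0 b6←b0
Join-block Dom:
  b2: preds {b0,b1}: {b0} ∩ {b0,b1} = {b0}; idom=b0
  b3: preds {b1,b2}: {b0,b1} ∩ {b0,b2} = {b0}; idom=b0
  b5: preds {b2,b4}: {b0,b2} ∩ {b0,b3,b4} = {b0}; idom=b0
  b6: preds {b2,b4}: {b0,b2} ∩ {b0,b3,b4} = {b0}; idom=b0

idom(b6) = b0

Answer: b0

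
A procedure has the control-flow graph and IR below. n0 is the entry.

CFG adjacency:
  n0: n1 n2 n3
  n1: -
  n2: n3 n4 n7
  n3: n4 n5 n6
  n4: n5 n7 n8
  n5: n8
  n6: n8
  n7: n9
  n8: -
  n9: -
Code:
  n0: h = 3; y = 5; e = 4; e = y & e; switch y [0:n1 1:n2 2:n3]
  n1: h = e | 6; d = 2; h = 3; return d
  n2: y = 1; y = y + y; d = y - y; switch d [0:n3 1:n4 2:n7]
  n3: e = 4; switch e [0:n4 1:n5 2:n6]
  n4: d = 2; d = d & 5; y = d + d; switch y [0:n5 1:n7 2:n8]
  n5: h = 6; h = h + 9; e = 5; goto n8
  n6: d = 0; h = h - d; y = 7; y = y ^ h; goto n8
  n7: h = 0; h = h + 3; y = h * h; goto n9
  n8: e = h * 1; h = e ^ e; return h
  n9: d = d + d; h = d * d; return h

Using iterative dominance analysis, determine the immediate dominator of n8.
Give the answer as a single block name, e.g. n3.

Answer: n0

Working:
idom tree: n1←n0 n2←n0 n3←n0 n4←n0 n5←n0 n6←n3 n7←n0 n8←n0 n9←n7
Dom at joins:
  n3: preds {n0,n2}: {n0} ∩ {n0,n2} = {n0}; idom=n0
  n4: preds {n2,n3}: {n0,n2} ∩ {n0,n3} = {n0}; idom=n0
  n5: preds {n3,n4}: {n0,n3} ∩ {n0,n4} = {n0}; idom=n0
  n7: preds {n2,n4}: {n0,n2} ∩ {n0,n4} = {n0}; idom=n0
  n8: preds {n4,n5,n6}: {n0,n4} ∩ {n0,n5} ∩ {n0,n3,n6} = {n0}; idom=n0

idom(n8) = n0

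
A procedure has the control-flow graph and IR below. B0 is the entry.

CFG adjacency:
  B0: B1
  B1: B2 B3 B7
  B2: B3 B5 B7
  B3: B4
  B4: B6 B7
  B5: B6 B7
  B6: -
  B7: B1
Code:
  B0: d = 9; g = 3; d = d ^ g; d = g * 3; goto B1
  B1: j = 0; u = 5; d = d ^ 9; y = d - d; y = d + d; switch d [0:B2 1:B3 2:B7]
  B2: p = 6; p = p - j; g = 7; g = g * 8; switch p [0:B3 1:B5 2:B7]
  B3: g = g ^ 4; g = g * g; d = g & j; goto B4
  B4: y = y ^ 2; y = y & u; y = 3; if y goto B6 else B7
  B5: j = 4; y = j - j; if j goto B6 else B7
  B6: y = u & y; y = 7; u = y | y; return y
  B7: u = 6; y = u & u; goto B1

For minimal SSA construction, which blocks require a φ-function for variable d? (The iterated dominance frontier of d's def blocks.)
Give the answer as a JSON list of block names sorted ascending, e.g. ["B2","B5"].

Answer: ["B1", "B6", "B7"]

Working:
idom tree: B1←B0 B2←B1 B3←B1 B4←B3 B5←B2 B6←B1 B7←B1
Dom at joins:
  B1: preds {B0,B7}: {B0} ∩ {B0,B1,B7} = {B0}; idom=B0
  B3: preds {B1,B2}: {B0,B1} ∩ {B0,B1,B2} = {B0,B1}; idom=B1
  B6: preds {B4,B5}: {B0,B1,B3,B4} ∩ {B0,B1,B2,B5} = {B0,B1}; idom=B1
  B7: preds {B1,B2,B4,B5}: {B0,B1} ∩ {B0,B1,B2} ∩ {B0,B1,B3,B4} ∩ {B0,B1,B2,B5} = {B0,B1}; idom=B1

DF walk-up:
  B1←B0: walk · to B0
  B1←B7: walk B7→B1 to B0
  B3←B1: walk · to B1
  B3←B2: walk B2 to B1
  B6←B4: walk B4→B3 to B1
  B6←B5: walk B5→B2 to B1
  B7←B1: walk · to B1
  B7←B2: walk B2 to B1
  B7←B4: walk B4→B3 to B1
  B7←B5: walk B5→B2 to B1
  DF(B0)=∅
  DF(B1)={B1}
  DF(B2)={B3,B6,B7}
  DF(B3)={B6,B7}
  DF(B4)={B6,B7}
  DF(B5)={B6,B7}
  DF(B6)=∅
  DF(B7)={B1}

φ for d: defs {B0,B1,B3}
  DF⁺ = {B1,B6,B7}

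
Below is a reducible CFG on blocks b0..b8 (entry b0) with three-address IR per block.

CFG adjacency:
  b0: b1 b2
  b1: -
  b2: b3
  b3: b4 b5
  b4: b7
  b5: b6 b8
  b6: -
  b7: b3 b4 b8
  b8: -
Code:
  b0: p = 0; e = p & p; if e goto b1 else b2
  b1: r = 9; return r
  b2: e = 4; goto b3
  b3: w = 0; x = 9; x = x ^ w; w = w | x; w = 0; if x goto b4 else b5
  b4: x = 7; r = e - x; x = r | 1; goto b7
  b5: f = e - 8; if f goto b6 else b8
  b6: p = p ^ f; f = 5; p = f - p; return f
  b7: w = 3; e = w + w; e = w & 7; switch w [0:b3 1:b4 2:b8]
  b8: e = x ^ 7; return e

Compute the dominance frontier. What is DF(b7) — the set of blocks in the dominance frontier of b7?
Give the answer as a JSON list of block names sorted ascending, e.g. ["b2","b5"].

idom tree: b1←b0 b2←b0 b3←b2 b4←b3 b5←b3 b6←b5 b7←b4 b8←b3
Join-block Dom:
  b3: preds {b2,b7}: {b0,b2} ∩ {b0,b2,b3,b4,b7} = {b0,b2}; idom=b2
  b4: preds {b3,b7}: {b0,b2,b3} ∩ {b0,b2,b3,b4,b7} = {b0,b2,b3}; idom=b3
  b8: preds {b5,b7}: {b0,b2,b3,b5} ∩ {b0,b2,b3,b4,b7} = {b0,b2,b3}; idom=b3

DF derivation:
  b3←b2: walk · to b2
  b3←b7: walk b7→b4→b3 to b2
  b4←b3: walk · to b3
  b4←b7: walk b7→b4 to b3
  b8←b5: walk b5 to b3
  b8←b7: walk b7→b4 to b3
  b0: DF=∅
  b1: DF=∅
  b2: DF=∅
  b3: DF={b3}
  b4: DF={b3,b4,b8}
  b5: DF={b8}
  b6: DF=∅
  b7: DF={b3,b4,b8}
  b8: DF=∅

DF(b7) = ["b3", "b4", "b8"]

Answer: ["b3", "b4", "b8"]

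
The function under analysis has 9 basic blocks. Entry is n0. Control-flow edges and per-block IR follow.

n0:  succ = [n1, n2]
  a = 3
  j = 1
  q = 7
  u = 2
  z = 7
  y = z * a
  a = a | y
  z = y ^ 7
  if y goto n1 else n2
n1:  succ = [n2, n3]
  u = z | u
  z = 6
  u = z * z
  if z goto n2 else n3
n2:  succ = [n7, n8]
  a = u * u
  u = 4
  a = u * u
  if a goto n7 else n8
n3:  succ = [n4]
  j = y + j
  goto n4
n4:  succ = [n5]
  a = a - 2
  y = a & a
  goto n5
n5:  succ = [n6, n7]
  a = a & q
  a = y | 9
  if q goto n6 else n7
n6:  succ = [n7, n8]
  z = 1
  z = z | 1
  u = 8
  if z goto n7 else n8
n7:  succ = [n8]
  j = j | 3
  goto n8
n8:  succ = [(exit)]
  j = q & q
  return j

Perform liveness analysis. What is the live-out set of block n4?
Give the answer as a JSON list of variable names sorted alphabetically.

Block summaries:
  n0 def {a,j,q,u,y,z} use ∅
  n1 def {u,z} use {u,z}
  n2 def {a,u} use {u}
  n3 def {j} use {j,y}
  n4 def {a,y} use {a}
  n5 def {a} use {a,q,y}
  n6 def {u,z} use ∅
  n7 def {j} use {j}
  n8 def {j} use {q}

Liveness:
  n0: in=∅ out={a,j,q,u,y,z}
  n1: in={a,j,q,u,y,z} out={a,j,q,u,y}
  n2: in={j,q,u} out={j,q}
  n3: in={a,j,q,y} out={a,j,q}
  n4: in={a,j,q} out={a,j,q,y}
  n5: in={a,j,q,y} out={j,q}
  n6: in={j,q} out={j,q}
  n7: in={j,q} out={q}
  n8: in={q} out=∅

live-out(n4) = ["a", "j", "q", "y"]

Answer: ["a", "j", "q", "y"]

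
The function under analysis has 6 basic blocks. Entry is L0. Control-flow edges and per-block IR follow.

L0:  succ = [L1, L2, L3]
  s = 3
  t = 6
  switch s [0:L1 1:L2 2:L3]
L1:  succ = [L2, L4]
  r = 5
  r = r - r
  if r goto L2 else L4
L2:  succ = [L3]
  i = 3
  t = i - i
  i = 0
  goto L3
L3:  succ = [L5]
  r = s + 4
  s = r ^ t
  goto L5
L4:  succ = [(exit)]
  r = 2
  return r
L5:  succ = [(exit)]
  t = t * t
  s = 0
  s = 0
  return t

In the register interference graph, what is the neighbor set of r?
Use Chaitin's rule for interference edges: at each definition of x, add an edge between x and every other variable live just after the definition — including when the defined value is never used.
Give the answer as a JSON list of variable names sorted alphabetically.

Per-block:
  L0: {s,t} / ∅
  L1: {r} / ∅
  L2: {i,t} / ∅
  L3: {r,s} / {s,t}
  L4: {r} / ∅
  L5: {s,t} / {t}

Backward fixpoint:
  live L0: ∅→{s,t}
  live L1: {s}→{s}
  live L2: {s}→{s,t}
  live L3: {s,t}→{t}
  live L4: ∅→∅
  live L5: {t}→∅

Interfere edges:
  i↔{s,t}
  r↔{s,t}
  s↔{i,r,t}
  t↔{i,r,s}

N(r) = ["s", "t"]

Answer: ["s", "t"]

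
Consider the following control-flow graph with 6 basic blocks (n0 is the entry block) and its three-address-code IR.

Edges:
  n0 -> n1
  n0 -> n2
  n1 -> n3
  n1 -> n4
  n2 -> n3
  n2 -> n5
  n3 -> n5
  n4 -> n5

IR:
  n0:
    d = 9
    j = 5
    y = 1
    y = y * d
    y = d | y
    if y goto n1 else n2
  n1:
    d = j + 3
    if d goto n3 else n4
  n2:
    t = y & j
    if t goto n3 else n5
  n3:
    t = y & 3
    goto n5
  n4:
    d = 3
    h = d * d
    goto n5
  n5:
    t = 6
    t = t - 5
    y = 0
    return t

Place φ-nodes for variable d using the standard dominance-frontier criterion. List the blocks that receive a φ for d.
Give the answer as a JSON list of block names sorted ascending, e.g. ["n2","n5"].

Answer: ["n3", "n5"]

Analysis:
idom tree: n1←n0 n2←n0 n3←n0 n4←n1 n5←n0
Dom∩ at merges:
  n3: preds {n1,n2}: {n0,n1} ∩ {n0,n2} = {n0}; idom=n0
  n5: preds {n2,n3,n4}: {n0,n2} ∩ {n0,n3} ∩ {n0,n1,n4} = {n0}; idom=n0

DF derivation:
  n3←n1: walk n1 to n0
  n3←n2: walk n2 to n0
  n5←n2: walk n2 to n0
  n5←n3: walk n3 to n0
  n5←n4: walk n4→n1 to n0
  n0 → ∅
  n1 → {n3,n5}
  n2 → {n3,n5}
  n3 → {n5}
  n4 → {n5}
  n5 → ∅

φ for d: defs {n0,n1,n4}
  DF⁺ = {n3,n5}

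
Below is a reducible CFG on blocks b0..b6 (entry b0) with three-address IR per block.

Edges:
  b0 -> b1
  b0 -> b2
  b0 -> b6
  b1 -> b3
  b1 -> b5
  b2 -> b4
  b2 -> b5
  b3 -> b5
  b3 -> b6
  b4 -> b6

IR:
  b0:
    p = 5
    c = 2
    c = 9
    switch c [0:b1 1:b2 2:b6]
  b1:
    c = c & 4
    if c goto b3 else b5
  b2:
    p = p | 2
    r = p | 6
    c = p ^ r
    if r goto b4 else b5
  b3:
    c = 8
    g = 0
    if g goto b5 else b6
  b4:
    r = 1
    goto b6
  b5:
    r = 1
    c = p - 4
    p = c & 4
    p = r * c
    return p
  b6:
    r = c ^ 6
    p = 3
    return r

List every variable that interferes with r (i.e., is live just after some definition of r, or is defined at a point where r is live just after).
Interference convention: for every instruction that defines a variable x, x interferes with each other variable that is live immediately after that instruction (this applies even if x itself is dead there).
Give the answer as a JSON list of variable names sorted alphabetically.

Block summaries:
  b0: {c,p} / ∅
  b1: {c} / {c}
  b2: {c,p,r} / {p}
  b3: {c,g} / ∅
  b4: {r} / ∅
  b5: {c,p,r} / {p}
  b6: {p,r} / {c}

Live sets:
  live b0: ∅→{c,p}
  live b1: {c,p}→{p}
  live b2: {p}→{c,p}
  live b3: {p}→{c,p}
  live b4: {c}→{c}
  live b5: {p}→∅
  live b6: {c}→∅

Conflict graph:
  c: {g,p,r}
  g: {c,p}
  p: {c,g,r}
  r: {c,p}

N(r) = ["c", "p"]

Answer: ["c", "p"]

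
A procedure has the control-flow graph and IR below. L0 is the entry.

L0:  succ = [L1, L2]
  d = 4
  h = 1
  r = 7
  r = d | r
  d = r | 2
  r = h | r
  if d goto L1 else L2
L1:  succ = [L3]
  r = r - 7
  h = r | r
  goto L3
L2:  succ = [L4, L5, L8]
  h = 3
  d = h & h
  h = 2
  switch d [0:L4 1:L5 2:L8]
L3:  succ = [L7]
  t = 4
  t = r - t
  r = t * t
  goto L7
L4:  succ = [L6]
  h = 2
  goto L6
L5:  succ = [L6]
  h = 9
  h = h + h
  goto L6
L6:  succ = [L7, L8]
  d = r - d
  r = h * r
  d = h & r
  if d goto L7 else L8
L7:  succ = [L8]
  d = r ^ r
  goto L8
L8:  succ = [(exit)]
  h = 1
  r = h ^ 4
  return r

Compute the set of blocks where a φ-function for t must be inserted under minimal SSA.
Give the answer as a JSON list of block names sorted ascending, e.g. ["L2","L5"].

idom tree: L1←L0 L2←L0 L3←L1 L4←L2 L5←L2 L6←L2 L7←L0 L8←L0
Join-block Dom:
  L6: preds {L4,L5}: {L0,L2,L4} ∩ {L0,L2,L5} = {L0,L2}; idom=L2
  L7: preds {L3,L6}: {L0,L1,L3} ∩ {L0,L2,L6} = {L0}; idom=L0
  L8: preds {L2,L6,L7}: {L0,L2} ∩ {L0,L2,L6} ∩ {L0,L7} = {L0}; idom=L0

DF derivation:
  L6←L4: walk L4 to L2
  L6←L5: walk L5 to L2
  L7←L3: walk L3→L1 to L0
  L7←L6: walk L6→L2 to L0
  L8←L2: walk L2 to L0
  L8←L6: walk L6→L2 to L0
  L8←L7: walk L7 to L0
  DF(L0)=∅
  DF(L1)={L7}
  DF(L2)={L7,L8}
  DF(L3)={L7}
  DF(L4)={L6}
  DF(L5)={L6}
  DF(L6)={L7,L8}
  DF(L7)={L8}
  DF(L8)=∅

φ for t: defs {L3}
  DF⁺ = {L7,L8}

Answer: ["L7", "L8"]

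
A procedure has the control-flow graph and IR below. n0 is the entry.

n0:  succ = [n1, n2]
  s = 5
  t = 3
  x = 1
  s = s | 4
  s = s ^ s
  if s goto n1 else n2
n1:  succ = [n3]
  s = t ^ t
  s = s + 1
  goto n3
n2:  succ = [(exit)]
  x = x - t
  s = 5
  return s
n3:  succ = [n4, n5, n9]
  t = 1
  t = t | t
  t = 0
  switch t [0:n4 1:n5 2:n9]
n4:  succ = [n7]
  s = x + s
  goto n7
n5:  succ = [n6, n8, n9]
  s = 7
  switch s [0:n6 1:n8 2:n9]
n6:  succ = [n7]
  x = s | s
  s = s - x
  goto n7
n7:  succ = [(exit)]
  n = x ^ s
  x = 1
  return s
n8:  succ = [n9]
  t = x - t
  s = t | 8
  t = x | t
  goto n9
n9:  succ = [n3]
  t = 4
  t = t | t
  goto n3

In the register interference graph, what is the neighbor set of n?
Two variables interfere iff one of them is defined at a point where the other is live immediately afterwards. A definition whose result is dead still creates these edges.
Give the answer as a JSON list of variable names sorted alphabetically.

Answer: ["s"]

Derivation:
def/use:
  n0: {s,t,x} / ∅
  n1: {s} / {t}
  n2: {s,x} / {t,x}
  n3: {t} / ∅
  n4: {s} / {s,x}
  n5: {s} / ∅
  n6: {s,x} / {s}
  n7: {n,x} / {s,x}
  n8: {s,t} / {t,x}
  n9: {t} / ∅

Liveness:
  live n0: ∅→{t,x}
  live n1: {t,x}→{s,x}
  live n2: {t,x}→∅
  live n3: {s,x}→{s,t,x}
  live n4: {s,x}→{s,x}
  live n5: {t,x}→{s,t,x}
  live n6: {s}→{s,x}
  live n7: {s,x}→∅
  live n8: {t,x}→{s,x}
  live n9: {s,x}→{s,x}

Interference:
  n↔{s}
  s↔{n,t,x}
  t↔{s,x}
  x↔{s,t}

N(n) = ["s"]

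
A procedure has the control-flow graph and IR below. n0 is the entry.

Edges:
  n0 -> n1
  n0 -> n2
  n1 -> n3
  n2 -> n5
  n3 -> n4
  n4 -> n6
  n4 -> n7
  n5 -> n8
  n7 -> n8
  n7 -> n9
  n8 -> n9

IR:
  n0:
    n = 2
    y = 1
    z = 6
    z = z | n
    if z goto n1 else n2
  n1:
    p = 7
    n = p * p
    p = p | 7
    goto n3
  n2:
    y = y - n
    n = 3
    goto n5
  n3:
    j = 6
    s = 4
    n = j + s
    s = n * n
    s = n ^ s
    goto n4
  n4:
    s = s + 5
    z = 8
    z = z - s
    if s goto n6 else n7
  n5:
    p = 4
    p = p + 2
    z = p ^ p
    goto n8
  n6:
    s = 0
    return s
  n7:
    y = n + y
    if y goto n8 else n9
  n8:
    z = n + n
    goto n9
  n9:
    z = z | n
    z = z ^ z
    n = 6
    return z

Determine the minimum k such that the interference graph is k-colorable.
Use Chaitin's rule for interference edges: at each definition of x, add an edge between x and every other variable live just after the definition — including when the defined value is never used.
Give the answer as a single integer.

Answer: 4

Analysis:
Block summaries:
  n0 def {n,y,z} use ∅
  n1 def {n,p} use ∅
  n2 def {n,y} use {n,y}
  n3 def {j,n,s} use ∅
  n4 def {s,z} use {s}
  n5 def {p,z} use ∅
  n6 def {s} use ∅
  n7 def {y} use {n,y}
  n8 def {z} use {n}
  n9 def {n,z} use {n,z}

Liveness:
  n0 li=∅ lo={n,y}
  n1 li={y} lo={y}
  n2 li={n,y} lo={n}
  n3 li={y} lo={n,s,y}
  n4 li={n,s,y} lo={n,y,z}
  n5 li={n} lo={n}
  n6 li=∅ lo=∅
  n7 li={n,y,z} lo={n,z}
  n8 li={n} lo={n,z}
  n9 li={n,z} lo=∅

Interference:
  j↔{s,y}
  n↔{p,s,y,z}
  p↔{n,y}
  s↔{j,n,y,z}
  y↔{j,n,p,s,z}
  z↔{n,s,y}

Colouring:
  {n,s,y,z} pairwise interfere (4-clique) ⇒ χ ≥ 4
  assign j→r1 n→r1 p→r2 s→r2 y→r0 z→r3 — no edge inside a register ⇒ χ ≤ 4
  χ = 4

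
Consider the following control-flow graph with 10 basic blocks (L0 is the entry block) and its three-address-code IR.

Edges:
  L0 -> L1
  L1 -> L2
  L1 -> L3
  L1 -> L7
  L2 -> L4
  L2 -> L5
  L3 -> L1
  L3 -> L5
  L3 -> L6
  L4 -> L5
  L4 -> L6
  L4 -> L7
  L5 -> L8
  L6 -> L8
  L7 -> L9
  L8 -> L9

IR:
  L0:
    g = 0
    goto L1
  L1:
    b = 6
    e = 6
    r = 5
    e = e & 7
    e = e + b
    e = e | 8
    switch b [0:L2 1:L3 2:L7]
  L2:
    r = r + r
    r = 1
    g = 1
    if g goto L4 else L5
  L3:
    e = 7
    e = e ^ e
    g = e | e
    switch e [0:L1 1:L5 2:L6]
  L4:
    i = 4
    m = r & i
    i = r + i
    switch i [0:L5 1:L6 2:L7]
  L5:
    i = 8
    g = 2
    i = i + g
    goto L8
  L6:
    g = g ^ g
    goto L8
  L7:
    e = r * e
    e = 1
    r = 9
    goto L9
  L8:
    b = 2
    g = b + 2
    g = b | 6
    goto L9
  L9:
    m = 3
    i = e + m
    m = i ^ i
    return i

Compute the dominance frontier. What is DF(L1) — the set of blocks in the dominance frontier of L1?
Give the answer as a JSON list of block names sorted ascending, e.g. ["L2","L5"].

idom tree: L1←L0 L2←L1 L3←L1 L4←L2 L5←L1 L6←L1 L7←L1 L8←L1 L9←L1
Dom∩ at merges:
  L1: preds {L0,L3}: {L0} ∩ {L0,L1,L3} = {L0}; idom=L0
  L5: preds {L2,L3,L4}: {L0,L1,L2} ∩ {L0,L1,L3} ∩ {L0,L1,L2,L4} = {L0,L1}; idom=L1
  L6: preds {L3,L4}: {L0,L1,L3} ∩ {L0,L1,L2,L4} = {L0,L1}; idom=L1
  L7: preds {L1,L4}: {L0,L1} ∩ {L0,L1,L2,L4} = {L0,L1}; idom=L1
  L8: preds {L5,L6}: {L0,L1,L5} ∩ {L0,L1,L6} = {L0,L1}; idom=L1
  L9: preds {L7,L8}: {L0,L1,L7} ∩ {L0,L1,L8} = {L0,L1}; idom=L1

DF walk-up:
  join L1 pred L0: · stop@L0
  join L1 pred L3: L3→L1 stop@L0
  join L5 pred L2: L2 stop@L1
  join L5 pred L3: L3 stop@L1
  join L5 pred L4: L4→L2 stop@L1
  join L6 pred L3: L3 stop@L1
  join L6 pred L4: L4→L2 stop@L1
  join L7 pred L1: · stop@L1
  join L7 pred L4: L4→L2 stop@L1
  join L8 pred L5: L5 stop@L1
  join L8 pred L6: L6 stop@L1
  join L9 pred L7: L7 stop@L1
  join L9 pred L8: L8 stop@L1
  DF(L0)=∅
  DF(L1)={L1}
  DF(L2)={L5,L6,L7}
  DF(L3)={L1,L5,L6}
  DF(L4)={L5,L6,L7}
  DF(L5)={L8}
  DF(L6)={L8}
  DF(L7)={L9}
  DF(L8)={L9}
  DF(L9)=∅

DF(L1) = ["L1"]

Answer: ["L1"]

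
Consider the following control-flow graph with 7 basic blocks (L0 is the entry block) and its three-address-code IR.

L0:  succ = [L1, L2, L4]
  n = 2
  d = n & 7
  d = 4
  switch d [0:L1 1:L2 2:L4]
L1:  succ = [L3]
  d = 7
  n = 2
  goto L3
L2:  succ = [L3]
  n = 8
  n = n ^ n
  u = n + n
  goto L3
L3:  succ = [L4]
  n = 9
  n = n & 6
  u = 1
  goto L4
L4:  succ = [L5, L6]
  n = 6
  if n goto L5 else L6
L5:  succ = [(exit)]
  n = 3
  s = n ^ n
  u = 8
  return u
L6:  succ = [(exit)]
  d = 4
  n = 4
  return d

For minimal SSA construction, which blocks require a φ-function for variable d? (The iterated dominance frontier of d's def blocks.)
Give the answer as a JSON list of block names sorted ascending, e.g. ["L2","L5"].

idom tree: L1←L0 L2←L0 L3←L0 L4←L0 L5←L4 L6←L4
Join-block Dom:
  L3: preds {L1,L2}: {L0,L1} ∩ {L0,L2} = {L0}; idom=L0
  L4: preds {L0,L3}: {L0} ∩ {L0,L3} = {L0}; idom=L0

DF walk-up:
  join L3 pred L1: L1 stop@L0
  join L3 pred L2: L2 stop@L0
  join L4 pred L0: · stop@L0
  join L4 pred L3: L3 stop@L0
  L0 → ∅
  L1 → {L3}
  L2 → {L3}
  L3 → {L4}
  L4 → ∅
  L5 → ∅
  L6 → ∅

φ for d: defs {L0,L1,L6}
  DF⁺ = {L3,L4}

Answer: ["L3", "L4"]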